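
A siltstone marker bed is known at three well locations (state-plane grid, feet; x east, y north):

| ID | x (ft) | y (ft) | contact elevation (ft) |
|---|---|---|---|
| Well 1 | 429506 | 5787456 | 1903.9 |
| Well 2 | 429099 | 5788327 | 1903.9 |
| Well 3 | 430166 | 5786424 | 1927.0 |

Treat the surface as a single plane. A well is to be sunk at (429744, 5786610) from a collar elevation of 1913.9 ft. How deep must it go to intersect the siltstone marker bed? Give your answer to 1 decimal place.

30.4 ft

Let the plane be z = a·x + b·y + c.
Well 2−Well 1: −407a + 871b = 0;  Well 3−Well 1: 660a − 1032b = 23.1.
Solving gives a = 0.129944587, b = 0.060720375.
Then c = 1903.9 − a·429506 − b·5787456 = −405324.58.
At (429744, 5786610): z_contact = 55842.91 + 351365.13 − 405324.58 = 1883.46 ft.
Depth below ground = 1913.9 − 1883.46 = 30.4 ft.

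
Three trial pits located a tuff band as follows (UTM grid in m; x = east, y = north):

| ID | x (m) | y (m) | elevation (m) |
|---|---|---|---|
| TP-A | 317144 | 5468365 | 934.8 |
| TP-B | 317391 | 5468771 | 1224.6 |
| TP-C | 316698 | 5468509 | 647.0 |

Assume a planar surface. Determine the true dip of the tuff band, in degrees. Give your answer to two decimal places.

Two edge vectors: TP-A→TP-B = (247, 406, 289.8), TP-A→TP-C = (-446, 144, -287.8).
Normal n = (TP-A→TP-B) × (TP-A→TP-C) = (-158578, -58164.2, 216644).
So ∂z/∂x = −n_x/n_z = 0.73198 and ∂z/∂y = −n_y/n_z = 0.26848.
Gradient magnitude |∇z| = √(a² + b²) = √(0.53579 + 0.07208) = 0.77966.
True dip = arctan(0.77966) = 37.94°, dipping toward WSW (azimuth ≈ 250°).

37.94°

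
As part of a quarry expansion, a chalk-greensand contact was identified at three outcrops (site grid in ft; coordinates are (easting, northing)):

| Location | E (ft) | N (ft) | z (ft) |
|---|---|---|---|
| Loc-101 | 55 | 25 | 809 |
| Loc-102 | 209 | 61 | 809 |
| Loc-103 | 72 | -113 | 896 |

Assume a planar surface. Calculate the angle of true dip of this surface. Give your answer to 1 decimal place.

32.2°

Let the plane be z = a·E + b·N + c.
Loc-102−Loc-101: 154a + 36b = 0;  Loc-103−Loc-101: 17a − 138b = 87.
Solving gives a = 0.14325, b = −0.61279.
Gradient magnitude |∇z| = √(a² + b²) = √(0.02052 + 0.37551) = 0.62931.
True dip = arctan(0.62931) = 32.2°, dipping toward NNW (azimuth ≈ 347°).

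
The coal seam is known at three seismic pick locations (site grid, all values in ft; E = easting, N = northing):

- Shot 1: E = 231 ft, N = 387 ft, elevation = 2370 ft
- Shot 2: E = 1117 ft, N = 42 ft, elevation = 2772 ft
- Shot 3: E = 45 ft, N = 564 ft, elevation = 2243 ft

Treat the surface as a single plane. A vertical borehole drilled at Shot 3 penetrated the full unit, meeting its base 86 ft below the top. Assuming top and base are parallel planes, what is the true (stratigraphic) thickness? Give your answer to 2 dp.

76.83 ft

Let the plane be z = a·E + b·N + c.
Shot 2−Shot 1: 886a − 345b = 402;  Shot 3−Shot 1: −186a + 177b = −127.
Solving gives a = 0.29507, b = −0.40744.
|∇z| = √(a²+b²) = 0.50306, so dip δ = arctan(0.50306) = 26.71°.
True thickness = vertical thickness × cos δ = 86 × cos 26.71° = 76.83 ft.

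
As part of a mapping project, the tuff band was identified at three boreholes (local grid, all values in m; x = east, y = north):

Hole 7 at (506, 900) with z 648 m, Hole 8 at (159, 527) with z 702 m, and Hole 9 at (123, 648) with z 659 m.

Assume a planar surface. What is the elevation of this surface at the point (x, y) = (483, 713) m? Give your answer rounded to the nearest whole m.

Two edge vectors: Hole 7→Hole 8 = (-347, -373, 54), Hole 7→Hole 9 = (-383, -252, 11).
Normal n = (Hole 7→Hole 8) × (Hole 7→Hole 9) = (9505, -16865, -55415).
So ∂z/∂x = −n_x/n_z = 0.17152 and ∂z/∂y = −n_y/n_z = −0.30434.
Intercept c from Hole 7: 648 − 86.79 + 273.91 = 835.11.
At (483, 713): z = 82.8 − 217.0 + 835.11 = 701.0 m.

701 m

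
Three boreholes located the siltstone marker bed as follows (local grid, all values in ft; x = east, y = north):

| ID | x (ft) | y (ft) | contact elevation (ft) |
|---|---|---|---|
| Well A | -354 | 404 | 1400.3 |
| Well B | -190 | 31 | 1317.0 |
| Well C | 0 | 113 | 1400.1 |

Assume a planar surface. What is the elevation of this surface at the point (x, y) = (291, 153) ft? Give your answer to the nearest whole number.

Let the plane be z = a·x + b·y + c.
Well B−Well A: 164a − 373b = −83.3;  Well C−Well A: 354a − 291b = −0.2.
Solving gives a = 0.28660, b = 0.34934.
Then c = 1400.3 − a·-354 − b·404 = 1360.62.
At (291, 153): z = 83.4 + 53.4 + 1360.62 = 1497.5 ft.

1497 ft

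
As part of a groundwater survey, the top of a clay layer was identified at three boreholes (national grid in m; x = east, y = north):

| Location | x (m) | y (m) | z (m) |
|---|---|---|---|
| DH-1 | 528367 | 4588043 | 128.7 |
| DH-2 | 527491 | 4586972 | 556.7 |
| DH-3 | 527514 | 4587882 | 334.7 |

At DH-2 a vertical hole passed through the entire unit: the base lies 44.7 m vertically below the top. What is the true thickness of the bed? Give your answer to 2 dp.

42.70 m

Two edge vectors: DH-1→DH-2 = (-876, -1071, 428), DH-1→DH-3 = (-853, -161, 206).
Normal n = (DH-1→DH-2) × (DH-1→DH-3) = (-151718, -184628, -772527).
So ∂z/∂x = −n_x/n_z = −0.19639 and ∂z/∂y = −n_y/n_z = −0.23899.
|∇z| = √(a²+b²) = 0.30933, so dip δ = arctan(0.30933) = 17.19°.
True thickness = vertical thickness × cos δ = 44.7 × cos 17.19° = 42.70 m.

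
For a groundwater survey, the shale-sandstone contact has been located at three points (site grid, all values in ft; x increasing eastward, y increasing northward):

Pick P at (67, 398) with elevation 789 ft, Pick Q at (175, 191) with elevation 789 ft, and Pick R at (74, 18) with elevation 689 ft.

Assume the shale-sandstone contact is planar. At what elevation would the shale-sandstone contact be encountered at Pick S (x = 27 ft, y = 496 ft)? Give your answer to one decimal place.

Let the plane be z = a·x + b·y + c.
Pick Q−Pick P: 108a − 207b = 0;  Pick R−Pick P: 7a − 380b = −100.
Solving gives a = 0.52285, b = 0.27279.
Then c = 789 − a·67 − b·398 = 645.40.
At (27, 496): z = 14.1 + 135.3 + 645.40 = 794.8 ft.

794.8 ft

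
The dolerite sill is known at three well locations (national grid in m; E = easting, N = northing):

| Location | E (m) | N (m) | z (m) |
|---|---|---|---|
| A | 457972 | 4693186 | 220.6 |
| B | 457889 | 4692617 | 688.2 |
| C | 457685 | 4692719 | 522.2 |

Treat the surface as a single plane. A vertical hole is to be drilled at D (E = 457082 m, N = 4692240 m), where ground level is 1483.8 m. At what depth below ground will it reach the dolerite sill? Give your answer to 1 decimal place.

768.1 m

Two edge vectors: A→B = (-83, -569, 467.6), A→C = (-287, -467, 301.6).
Normal n = (A→B) × (A→C) = (46758.8, -109168.4, -124542).
So ∂z/∂E = −n_x/n_z = 0.375446034 and ∂z/∂N = −n_y/n_z = −0.876558912.
Intercept c from A: 220.6 − 171943.77 + 4113854.01 = 3942130.84.
At (457082, 4692240): z_contact = 171609.62 − 4113024.79 + 3942130.84 = 715.68 m.
Depth below ground = 1483.8 − 715.68 = 768.1 m.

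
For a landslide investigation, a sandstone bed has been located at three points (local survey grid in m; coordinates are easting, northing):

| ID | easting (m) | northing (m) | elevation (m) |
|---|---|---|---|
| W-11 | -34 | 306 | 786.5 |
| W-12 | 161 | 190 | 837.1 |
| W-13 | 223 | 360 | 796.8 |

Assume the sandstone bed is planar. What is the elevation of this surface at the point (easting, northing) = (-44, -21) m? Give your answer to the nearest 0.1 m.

874.7 m

Two edge vectors: W-11→W-12 = (195, -116, 50.6), W-11→W-13 = (257, 54, 10.3).
Normal n = (W-11→W-12) × (W-11→W-13) = (-3927.2, 10995.7, 40342).
So ∂z/∂easting = −n_x/n_z = 0.09735 and ∂z/∂northing = −n_y/n_z = −0.27256.
Intercept c from W-11: 786.5 + 3.31 + 83.40 = 873.21.
At (-44, -21): z = −4.3 + 5.7 + 873.21 = 874.7 m.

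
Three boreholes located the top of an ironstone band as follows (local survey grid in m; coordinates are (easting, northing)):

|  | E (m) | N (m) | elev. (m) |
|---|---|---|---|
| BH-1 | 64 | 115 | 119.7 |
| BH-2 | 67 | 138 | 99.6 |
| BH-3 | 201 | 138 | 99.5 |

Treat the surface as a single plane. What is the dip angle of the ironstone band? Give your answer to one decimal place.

41.1°

Two edge vectors: BH-1→BH-2 = (3, 23, -20.1), BH-1→BH-3 = (137, 23, -20.2).
Normal n = (BH-1→BH-2) × (BH-1→BH-3) = (-2.3, -2693.1, -3082).
So ∂z/∂E = −n_x/n_z = −0.00075 and ∂z/∂N = −n_y/n_z = −0.87382.
Gradient magnitude |∇z| = √(a² + b²) = √(0.00000 + 0.76355) = 0.87382.
True dip = arctan(0.87382) = 41.1°, dipping toward N (azimuth ≈ 000°).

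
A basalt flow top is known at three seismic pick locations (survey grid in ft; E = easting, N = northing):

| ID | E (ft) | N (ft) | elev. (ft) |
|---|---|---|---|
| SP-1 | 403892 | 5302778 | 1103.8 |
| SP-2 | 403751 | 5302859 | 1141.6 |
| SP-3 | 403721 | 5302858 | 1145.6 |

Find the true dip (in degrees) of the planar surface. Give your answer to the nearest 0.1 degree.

Two edge vectors: SP-1→SP-2 = (-141, 81, 37.8), SP-1→SP-3 = (-171, 80, 41.8).
Normal n = (SP-1→SP-2) × (SP-1→SP-3) = (361.8, -570, 2571).
So ∂z/∂E = −n_x/n_z = −0.14072 and ∂z/∂N = −n_y/n_z = 0.22170.
Gradient magnitude |∇z| = √(a² + b²) = √(0.01980 + 0.04915) = 0.26259.
True dip = arctan(0.26259) = 14.7°, dipping toward SSE (azimuth ≈ 148°).

14.7°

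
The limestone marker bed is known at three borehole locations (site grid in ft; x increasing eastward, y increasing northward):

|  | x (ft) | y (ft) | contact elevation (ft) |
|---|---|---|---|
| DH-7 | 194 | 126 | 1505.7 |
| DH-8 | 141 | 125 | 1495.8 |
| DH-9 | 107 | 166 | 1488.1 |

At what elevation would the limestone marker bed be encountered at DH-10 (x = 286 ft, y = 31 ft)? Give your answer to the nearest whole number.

Two edge vectors: DH-7→DH-8 = (-53, -1, -9.9), DH-7→DH-9 = (-87, 40, -17.6).
Normal n = (DH-7→DH-8) × (DH-7→DH-9) = (413.6, -71.5, -2207).
So ∂z/∂x = −n_x/n_z = 0.18740 and ∂z/∂y = −n_y/n_z = −0.03240.
Intercept c from DH-7: 1505.7 − 36.36 + 4.08 = 1473.43.
At (286, 31): z = 53.6 − 1.0 + 1473.43 = 1526.0 ft.

1526 ft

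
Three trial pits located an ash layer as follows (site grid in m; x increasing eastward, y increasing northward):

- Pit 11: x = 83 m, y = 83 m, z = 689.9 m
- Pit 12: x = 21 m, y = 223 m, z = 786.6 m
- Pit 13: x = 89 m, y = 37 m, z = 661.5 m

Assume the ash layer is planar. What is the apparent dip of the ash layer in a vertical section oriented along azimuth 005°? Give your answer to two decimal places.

Two edge vectors: Pit 11→Pit 12 = (-62, 140, 96.7), Pit 11→Pit 13 = (6, -46, -28.4).
Normal n = (Pit 11→Pit 12) × (Pit 11→Pit 13) = (472.2, -1180.6, 2012).
So ∂z/∂x = −n_x/n_z = −0.23469 and ∂z/∂y = −n_y/n_z = 0.58678.
Unit vector along 005° is (sin 5°, cos 5°) = (0.0872, 0.9962).
Slope in that direction = a·(0.0872) + b·(0.9962) = 0.56409.
Apparent dip = arctan|0.56409| = 29.43° (true dip is 32.3°, so apparent ≤ true as expected).

29.43°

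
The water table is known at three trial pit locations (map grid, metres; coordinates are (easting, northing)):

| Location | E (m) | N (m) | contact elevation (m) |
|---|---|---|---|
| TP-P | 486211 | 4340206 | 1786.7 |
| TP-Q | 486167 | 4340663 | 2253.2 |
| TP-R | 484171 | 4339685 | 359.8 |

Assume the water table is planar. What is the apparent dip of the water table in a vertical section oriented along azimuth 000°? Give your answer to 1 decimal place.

46.7°

Let the plane be z = a·E + b·N + c.
TP-Q−TP-P: −44a + 457b = 466.5;  TP-R−TP-P: −2040a − 521b = −1426.9.
Solving gives a = 0.42823, b = 1.06202.
Unit vector along 000° is (sin 0°, cos 0°) = (0.0000, 1.0000).
Slope in that direction = a·(0.0000) + b·(1.0000) = 1.06202.
Apparent dip = arctan|1.06202| = 46.7° (true dip is 48.9°, so apparent ≤ true as expected).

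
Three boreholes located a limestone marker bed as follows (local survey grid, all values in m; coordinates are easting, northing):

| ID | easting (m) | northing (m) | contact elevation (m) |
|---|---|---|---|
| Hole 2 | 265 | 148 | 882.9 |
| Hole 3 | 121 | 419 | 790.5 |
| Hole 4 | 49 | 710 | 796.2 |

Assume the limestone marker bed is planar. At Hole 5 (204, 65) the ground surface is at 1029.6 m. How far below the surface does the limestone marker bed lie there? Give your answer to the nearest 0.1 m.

Let the plane be z = a·easting + b·northing + c.
Hole 3−Hole 2: −144a + 271b = −92.4;  Hole 4−Hole 2: −216a + 562b = −86.7.
Solving gives a = 1.26979, b = 0.33376.
Then c = 882.9 − a·265 − b·148 = 497.01.
At (204, 65): z_contact = 259.04 + 21.69 + 497.01 = 777.74 m.
Depth below ground = 1029.6 − 777.74 = 251.9 m.

251.9 m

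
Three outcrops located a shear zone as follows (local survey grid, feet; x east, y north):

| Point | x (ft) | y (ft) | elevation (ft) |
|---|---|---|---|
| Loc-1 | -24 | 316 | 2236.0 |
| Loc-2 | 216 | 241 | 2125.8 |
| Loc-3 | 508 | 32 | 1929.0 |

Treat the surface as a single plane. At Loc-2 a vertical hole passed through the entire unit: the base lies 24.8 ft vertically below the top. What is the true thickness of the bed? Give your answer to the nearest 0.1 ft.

21.2 ft

Two edge vectors: Loc-1→Loc-2 = (240, -75, -110.2), Loc-1→Loc-3 = (532, -284, -307).
Normal n = (Loc-1→Loc-2) × (Loc-1→Loc-3) = (-8271.8, 15053.6, -28260).
So ∂z/∂x = −n_x/n_z = −0.29270 and ∂z/∂y = −n_y/n_z = 0.53268.
|∇z| = √(a²+b²) = 0.60780, so dip δ = arctan(0.60780) = 31.29°.
True thickness = vertical thickness × cos δ = 24.8 × cos 31.29° = 21.2 ft.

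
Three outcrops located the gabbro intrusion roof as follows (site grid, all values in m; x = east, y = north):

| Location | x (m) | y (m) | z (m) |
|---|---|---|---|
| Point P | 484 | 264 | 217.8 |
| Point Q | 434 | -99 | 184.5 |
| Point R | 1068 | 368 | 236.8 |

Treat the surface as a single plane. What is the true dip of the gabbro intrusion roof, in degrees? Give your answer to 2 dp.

5.20°

Let the plane be z = a·x + b·y + c.
Point Q−Point P: −50a − 363b = −33.3;  Point R−Point P: 584a + 104b = 19.
Solving gives a = 0.01661, b = 0.08945.
Gradient magnitude |∇z| = √(a² + b²) = √(0.00028 + 0.00800) = 0.09098.
True dip = arctan(0.09098) = 5.20°, dipping toward S (azimuth ≈ 191°).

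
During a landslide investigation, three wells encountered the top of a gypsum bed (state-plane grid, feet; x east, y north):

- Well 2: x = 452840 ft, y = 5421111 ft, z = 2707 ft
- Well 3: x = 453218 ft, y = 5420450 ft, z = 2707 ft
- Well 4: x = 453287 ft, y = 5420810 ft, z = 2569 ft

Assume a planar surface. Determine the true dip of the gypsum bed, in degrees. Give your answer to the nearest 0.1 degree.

Two edge vectors: Well 2→Well 3 = (378, -661, 0), Well 2→Well 4 = (447, -301, -138).
Normal n = (Well 2→Well 3) × (Well 2→Well 4) = (91218, 52164, 181689).
So ∂z/∂x = −n_x/n_z = −0.50206 and ∂z/∂y = −n_y/n_z = −0.28711.
Gradient magnitude |∇z| = √(a² + b²) = √(0.25206 + 0.08243) = 0.57835.
True dip = arctan(0.57835) = 30.0°, dipping toward ENE (azimuth ≈ 060°).

30.0°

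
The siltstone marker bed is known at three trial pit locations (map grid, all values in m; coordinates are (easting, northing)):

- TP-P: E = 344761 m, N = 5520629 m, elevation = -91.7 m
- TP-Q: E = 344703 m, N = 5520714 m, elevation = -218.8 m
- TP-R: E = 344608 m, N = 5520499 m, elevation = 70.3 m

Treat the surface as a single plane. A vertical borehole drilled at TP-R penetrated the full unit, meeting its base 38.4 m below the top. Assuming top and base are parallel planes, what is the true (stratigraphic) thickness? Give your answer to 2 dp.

Let the plane be z = a·E + b·N + c.
TP-Q−TP-P: −58a + 85b = −127.1;  TP-R−TP-P: −153a − 130b = 162.
Solving gives a = 0.13400, b = −1.40386.
|∇z| = √(a²+b²) = 1.41024, so dip δ = arctan(1.41024) = 54.66°.
True thickness = vertical thickness × cos δ = 38.4 × cos 54.66° = 22.21 m.

22.21 m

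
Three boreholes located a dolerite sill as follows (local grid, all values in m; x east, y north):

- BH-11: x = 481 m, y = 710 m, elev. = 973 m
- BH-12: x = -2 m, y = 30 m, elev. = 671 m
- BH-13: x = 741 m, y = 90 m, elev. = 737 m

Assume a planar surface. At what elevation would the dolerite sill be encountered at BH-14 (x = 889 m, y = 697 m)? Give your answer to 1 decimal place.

Two edge vectors: BH-11→BH-12 = (-483, -680, -302), BH-11→BH-13 = (260, -620, -236).
Normal n = (BH-11→BH-12) × (BH-11→BH-13) = (-26760, -192508, 476260).
So ∂z/∂x = −n_x/n_z = 0.05619 and ∂z/∂y = −n_y/n_z = 0.40421.
Intercept c from BH-11: 973 − 27.03 − 286.99 = 658.99.
At (889, 697): z = 50.0 + 281.7 + 658.99 = 990.7 m.

990.7 m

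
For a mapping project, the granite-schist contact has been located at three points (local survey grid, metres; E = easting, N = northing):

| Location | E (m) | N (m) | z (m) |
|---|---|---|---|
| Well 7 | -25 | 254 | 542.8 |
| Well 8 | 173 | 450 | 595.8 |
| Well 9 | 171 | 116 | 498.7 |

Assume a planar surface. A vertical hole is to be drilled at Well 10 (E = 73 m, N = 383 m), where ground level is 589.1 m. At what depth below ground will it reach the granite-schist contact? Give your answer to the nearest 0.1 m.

Two edge vectors: Well 7→Well 8 = (198, 196, 53), Well 7→Well 9 = (196, -138, -44.1).
Normal n = (Well 7→Well 8) × (Well 7→Well 9) = (-1329.6, 19119.8, -65740).
So ∂z/∂E = −n_x/n_z = −0.02023 and ∂z/∂N = −n_y/n_z = 0.29084.
Intercept c from Well 7: 542.8 − 0.51 − 73.87 = 468.42.
At (73, 383): z_contact = −1.48 + 111.39 + 468.42 = 578.34 m.
Depth below ground = 589.1 − 578.34 = 10.8 m.

10.8 m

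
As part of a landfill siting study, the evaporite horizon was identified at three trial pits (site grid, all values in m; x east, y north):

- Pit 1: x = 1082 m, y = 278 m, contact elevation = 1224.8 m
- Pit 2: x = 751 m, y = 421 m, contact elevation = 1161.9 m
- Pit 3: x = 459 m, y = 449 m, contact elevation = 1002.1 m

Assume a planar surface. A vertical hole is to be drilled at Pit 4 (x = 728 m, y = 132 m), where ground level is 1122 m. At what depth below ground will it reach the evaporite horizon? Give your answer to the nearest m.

Two edge vectors: Pit 1→Pit 2 = (-331, 143, -62.9), Pit 1→Pit 3 = (-623, 171, -222.7).
Normal n = (Pit 1→Pit 2) × (Pit 1→Pit 3) = (-21090.2, -34527, 32488).
So ∂z/∂x = −n_x/n_z = 0.64917 and ∂z/∂y = −n_y/n_z = 1.06276.
Intercept c from Pit 1: 1224.8 − 702.40 − 295.45 = 226.95.
At (728, 132): z_contact = 472.6 + 140.3 + 226.95 = 839.8 m.
Depth below ground = 1122 − 839.8 = 282 m.

282 m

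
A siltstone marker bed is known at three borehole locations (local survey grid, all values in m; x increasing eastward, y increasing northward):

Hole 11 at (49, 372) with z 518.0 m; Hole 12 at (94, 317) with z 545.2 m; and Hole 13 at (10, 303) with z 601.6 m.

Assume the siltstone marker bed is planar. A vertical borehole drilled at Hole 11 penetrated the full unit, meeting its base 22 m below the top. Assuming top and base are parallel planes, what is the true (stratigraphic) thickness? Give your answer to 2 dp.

Two edge vectors: Hole 11→Hole 12 = (45, -55, 27.2), Hole 11→Hole 13 = (-39, -69, 83.6).
Normal n = (Hole 11→Hole 12) × (Hole 11→Hole 13) = (-2721.2, -4822.8, -5250).
So ∂z/∂x = −n_x/n_z = −0.51832 and ∂z/∂y = −n_y/n_z = −0.91863.
|∇z| = √(a²+b²) = 1.05477, so dip δ = arctan(1.05477) = 46.53°.
True thickness = vertical thickness × cos δ = 22 × cos 46.53° = 15.14 m.

15.14 m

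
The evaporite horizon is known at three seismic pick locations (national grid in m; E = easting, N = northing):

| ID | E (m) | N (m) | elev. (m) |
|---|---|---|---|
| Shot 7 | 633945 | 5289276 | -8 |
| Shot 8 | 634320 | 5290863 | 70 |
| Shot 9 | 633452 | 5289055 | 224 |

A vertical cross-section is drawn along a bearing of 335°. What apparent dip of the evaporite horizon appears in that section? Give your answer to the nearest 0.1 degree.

Let the plane be z = a·E + b·N + c.
Shot 8−Shot 7: 375a + 1587b = 78;  Shot 9−Shot 7: −493a − 221b = 232.
Solving gives a = −0.55098, b = 0.17934.
Unit vector along 335° is (sin 335°, cos 335°) = (-0.4226, 0.9063).
Slope in that direction = a·(-0.4226) + b·(0.9063) = 0.39540.
Apparent dip = arctan|0.39540| = 21.6° (true dip is 30.1°, so apparent ≤ true as expected).

21.6°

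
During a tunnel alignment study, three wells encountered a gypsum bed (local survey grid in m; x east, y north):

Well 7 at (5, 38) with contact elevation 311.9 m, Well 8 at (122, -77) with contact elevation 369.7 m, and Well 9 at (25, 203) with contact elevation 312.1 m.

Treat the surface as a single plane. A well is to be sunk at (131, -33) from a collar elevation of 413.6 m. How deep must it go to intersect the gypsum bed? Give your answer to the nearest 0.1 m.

Two edge vectors: Well 7→Well 8 = (117, -115, 57.8), Well 7→Well 9 = (20, 165, 0.2).
Normal n = (Well 7→Well 8) × (Well 7→Well 9) = (-9560, 1132.6, 21605).
So ∂z/∂x = −n_x/n_z = 0.44249 and ∂z/∂y = −n_y/n_z = −0.05242.
Intercept c from Well 7: 311.9 − 2.21 + 1.99 = 311.68.
At (131, -33): z_contact = 57.97 + 1.73 + 311.68 = 371.38 m.
Depth below ground = 413.6 − 371.38 = 42.2 m.

42.2 m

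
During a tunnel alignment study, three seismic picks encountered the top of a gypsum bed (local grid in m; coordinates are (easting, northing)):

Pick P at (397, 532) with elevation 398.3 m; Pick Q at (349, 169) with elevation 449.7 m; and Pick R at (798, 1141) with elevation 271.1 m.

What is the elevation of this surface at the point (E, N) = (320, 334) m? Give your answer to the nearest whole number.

433 m

Let the plane be z = a·E + b·N + c.
Pick Q−Pick P: −48a − 363b = 51.4;  Pick R−Pick P: 401a + 609b = −127.2.
Solving gives a = −0.12783, b = −0.12469.
Then c = 398.3 − a·397 − b·532 = 515.39.
At (320, 334): z = −40.9 − 41.6 + 515.39 = 432.8 m.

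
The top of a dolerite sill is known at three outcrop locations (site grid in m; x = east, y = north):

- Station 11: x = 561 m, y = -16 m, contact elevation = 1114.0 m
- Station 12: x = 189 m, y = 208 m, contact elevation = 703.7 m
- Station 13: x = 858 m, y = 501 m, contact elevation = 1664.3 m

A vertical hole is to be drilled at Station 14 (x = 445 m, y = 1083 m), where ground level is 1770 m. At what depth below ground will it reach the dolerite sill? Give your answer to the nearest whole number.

Let the plane be z = a·x + b·y + c.
Station 12−Station 11: −372a + 224b = −410.3;  Station 13−Station 11: 297a + 517b = 550.3.
Solving gives a = 1.29569, b = 0.32008.
Then c = 1114 − a·561 − b·-16 = 392.24.
At (445, 1083): z_contact = 576.6 + 346.6 + 392.24 = 1315.5 m.
Depth below ground = 1770 − 1315.5 = 455 m.

455 m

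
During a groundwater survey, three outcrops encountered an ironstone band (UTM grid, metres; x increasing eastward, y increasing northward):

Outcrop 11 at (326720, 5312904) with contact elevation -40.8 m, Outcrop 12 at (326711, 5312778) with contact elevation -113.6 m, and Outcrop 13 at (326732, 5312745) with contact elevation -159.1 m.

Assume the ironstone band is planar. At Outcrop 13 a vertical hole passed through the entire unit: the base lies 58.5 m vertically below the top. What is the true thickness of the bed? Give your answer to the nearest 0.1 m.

Let the plane be z = a·x + b·y + c.
Outcrop 12−Outcrop 11: −9a − 126b = −72.8;  Outcrop 13−Outcrop 11: 12a − 159b = −118.3.
Solving gives a = −1.13170, b = 0.65861.
|∇z| = √(a²+b²) = 1.30940, so dip δ = arctan(1.30940) = 52.63°.
True thickness = vertical thickness × cos δ = 58.5 × cos 52.63° = 35.5 m.

35.5 m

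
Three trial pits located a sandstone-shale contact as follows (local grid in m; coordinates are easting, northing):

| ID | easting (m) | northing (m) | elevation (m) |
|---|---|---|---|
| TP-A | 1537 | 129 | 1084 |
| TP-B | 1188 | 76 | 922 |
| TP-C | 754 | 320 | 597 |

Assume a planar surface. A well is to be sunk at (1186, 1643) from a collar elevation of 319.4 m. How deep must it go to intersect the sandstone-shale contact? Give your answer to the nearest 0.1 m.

23.1 m

Let the plane be z = a·easting + b·northing + c.
TP-B−TP-A: −349a − 53b = −162;  TP-C−TP-A: −783a + 191b = −487.
Solving gives a = 0.524723, b = −0.398648.
Then c = 1084 − a·1537 − b·129 = 328.93.
At (1186, 1643): z_contact = 622.32 − 654.98 + 328.93 = 296.27 m.
Depth below ground = 319.4 − 296.27 = 23.1 m.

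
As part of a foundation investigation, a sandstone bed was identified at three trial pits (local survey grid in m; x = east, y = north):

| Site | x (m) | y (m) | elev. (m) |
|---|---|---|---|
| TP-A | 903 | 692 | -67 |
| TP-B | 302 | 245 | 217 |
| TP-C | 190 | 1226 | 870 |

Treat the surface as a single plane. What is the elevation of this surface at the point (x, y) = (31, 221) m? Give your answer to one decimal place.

445.2 m

Let the plane be z = a·x + b·y + c.
TP-B−TP-A: −601a − 447b = 284;  TP-C−TP-A: −713a + 534b = 937.
Solving gives a = −0.891893, b = 0.563821.
Then c = -67 − a·903 − b·692 = 348.22.
At (31, 221): z = −27.6 + 124.6 + 348.22 = 445.2 m.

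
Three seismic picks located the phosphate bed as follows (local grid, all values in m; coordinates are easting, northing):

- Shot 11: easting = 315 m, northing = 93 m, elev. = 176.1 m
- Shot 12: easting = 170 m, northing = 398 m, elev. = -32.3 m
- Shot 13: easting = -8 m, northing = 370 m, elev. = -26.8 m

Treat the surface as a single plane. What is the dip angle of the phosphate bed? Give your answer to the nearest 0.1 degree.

33.2°

Let the plane be z = a·easting + b·northing + c.
Shot 12−Shot 11: −145a + 305b = −208.4;  Shot 13−Shot 11: −323a + 277b = −202.9.
Solving gives a = 0.07125, b = −0.64940.
Gradient magnitude |∇z| = √(a² + b²) = √(0.00508 + 0.42173) = 0.65330.
True dip = arctan(0.65330) = 33.2°, dipping toward N (azimuth ≈ 354°).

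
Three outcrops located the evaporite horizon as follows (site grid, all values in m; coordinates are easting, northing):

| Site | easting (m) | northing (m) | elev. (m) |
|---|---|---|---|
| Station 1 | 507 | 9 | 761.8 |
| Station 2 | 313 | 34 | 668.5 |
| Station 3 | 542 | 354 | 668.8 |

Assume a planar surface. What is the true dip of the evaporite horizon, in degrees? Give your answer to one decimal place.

28.4°

Let the plane be z = a·easting + b·northing + c.
Station 2−Station 1: −194a + 25b = −93.3;  Station 3−Station 1: 35a + 345b = −93.
Solving gives a = 0.44043, b = −0.31425.
Gradient magnitude |∇z| = √(a² + b²) = √(0.19398 + 0.09875) = 0.54105.
True dip = arctan(0.54105) = 28.4°, dipping toward NW (azimuth ≈ 306°).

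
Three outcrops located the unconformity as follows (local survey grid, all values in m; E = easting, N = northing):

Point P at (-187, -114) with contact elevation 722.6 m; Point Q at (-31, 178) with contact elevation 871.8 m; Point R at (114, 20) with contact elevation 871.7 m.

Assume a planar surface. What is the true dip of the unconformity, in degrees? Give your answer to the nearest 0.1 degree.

Two edge vectors: Point P→Point Q = (156, 292, 149.2), Point P→Point R = (301, 134, 149.1).
Normal n = (Point P→Point Q) × (Point P→Point R) = (23544.4, 21649.6, -66988).
So ∂z/∂E = −n_x/n_z = 0.35147 and ∂z/∂N = −n_y/n_z = 0.32319.
Gradient magnitude |∇z| = √(a² + b²) = √(0.12353 + 0.10445) = 0.47747.
True dip = arctan(0.47747) = 25.5°, dipping toward SW (azimuth ≈ 227°).

25.5°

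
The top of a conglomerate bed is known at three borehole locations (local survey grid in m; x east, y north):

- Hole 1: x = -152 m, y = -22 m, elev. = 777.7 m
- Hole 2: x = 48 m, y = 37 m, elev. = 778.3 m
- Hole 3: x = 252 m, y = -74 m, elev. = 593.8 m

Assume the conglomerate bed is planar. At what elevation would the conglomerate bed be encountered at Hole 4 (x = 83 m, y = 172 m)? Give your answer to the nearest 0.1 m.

Two edge vectors: Hole 1→Hole 2 = (200, 59, 0.6), Hole 1→Hole 3 = (404, -52, -183.9).
Normal n = (Hole 1→Hole 2) × (Hole 1→Hole 3) = (-10818.9, 37022.4, -34236).
So ∂z/∂x = −n_x/n_z = −0.31601 and ∂z/∂y = −n_y/n_z = 1.08139.
Intercept c from Hole 1: 777.7 − 48.03 + 23.79 = 753.46.
At (83, 172): z = −26.2 + 186.0 + 753.46 = 913.2 m.

913.2 m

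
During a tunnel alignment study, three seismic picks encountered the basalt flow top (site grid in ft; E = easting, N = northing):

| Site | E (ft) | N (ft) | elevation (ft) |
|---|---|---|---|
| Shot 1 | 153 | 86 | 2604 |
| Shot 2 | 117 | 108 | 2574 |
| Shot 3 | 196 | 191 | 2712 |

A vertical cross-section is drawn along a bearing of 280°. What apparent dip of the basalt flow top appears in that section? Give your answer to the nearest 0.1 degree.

46.6°

Two edge vectors: Shot 1→Shot 2 = (-36, 22, -30), Shot 1→Shot 3 = (43, 105, 108).
Normal n = (Shot 1→Shot 2) × (Shot 1→Shot 3) = (5526, 2598, -4726).
So ∂z/∂E = −n_x/n_z = 1.16928 and ∂z/∂N = −n_y/n_z = 0.54972.
Unit vector along 280° is (sin 280°, cos 280°) = (-0.9848, 0.1736).
Slope in that direction = a·(-0.9848) + b·(0.1736) = −1.05605.
Apparent dip = arctan|1.05605| = 46.6° (true dip is 52.3°, so apparent ≤ true as expected).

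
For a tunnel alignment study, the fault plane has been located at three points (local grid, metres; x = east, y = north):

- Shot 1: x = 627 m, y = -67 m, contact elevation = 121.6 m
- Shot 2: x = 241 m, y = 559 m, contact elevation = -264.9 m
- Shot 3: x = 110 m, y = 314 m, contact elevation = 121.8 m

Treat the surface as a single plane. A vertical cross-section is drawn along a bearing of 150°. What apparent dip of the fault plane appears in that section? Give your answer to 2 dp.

Let the plane be z = a·x + b·y + c.
Shot 2−Shot 1: −386a + 626b = −386.5;  Shot 3−Shot 1: −517a + 381b = 0.2.
Solving gives a = −0.83466, b = −1.13208.
Unit vector along 150° is (sin 150°, cos 150°) = (0.5000, -0.8660).
Slope in that direction = a·(0.5000) + b·(-0.8660) = 0.56308.
Apparent dip = arctan|0.56308| = 29.38° (true dip is 54.6°, so apparent ≤ true as expected).

29.38°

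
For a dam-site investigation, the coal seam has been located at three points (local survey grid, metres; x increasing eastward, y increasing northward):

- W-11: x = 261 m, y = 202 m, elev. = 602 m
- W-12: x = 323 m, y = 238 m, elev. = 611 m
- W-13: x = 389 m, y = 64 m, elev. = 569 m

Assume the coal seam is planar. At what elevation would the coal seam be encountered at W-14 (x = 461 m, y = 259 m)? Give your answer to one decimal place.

616.7 m

Let the plane be z = a·x + b·y + c.
W-12−W-11: 62a + 36b = 9;  W-13−W-11: 128a − 138b = −33.
Solving gives a = 0.00410, b = 0.24294.
Then c = 602 − a·261 − b·202 = 551.86.
At (461, 259): z = 1.9 + 62.9 + 551.86 = 616.7 m.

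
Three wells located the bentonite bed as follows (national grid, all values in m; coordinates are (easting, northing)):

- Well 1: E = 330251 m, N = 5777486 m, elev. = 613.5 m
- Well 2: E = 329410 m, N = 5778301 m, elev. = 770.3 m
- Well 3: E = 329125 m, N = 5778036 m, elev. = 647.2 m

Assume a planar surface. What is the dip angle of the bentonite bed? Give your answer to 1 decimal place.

Two edge vectors: Well 1→Well 2 = (-841, 815, 156.8), Well 1→Well 3 = (-1126, 550, 33.7).
Normal n = (Well 1→Well 2) × (Well 1→Well 3) = (-58774.5, -148215.1, 455140).
So ∂z/∂E = −n_x/n_z = 0.12913 and ∂z/∂N = −n_y/n_z = 0.32565.
Gradient magnitude |∇z| = √(a² + b²) = √(0.01668 + 0.10605) = 0.35032.
True dip = arctan(0.35032) = 19.3°, dipping toward SSW (azimuth ≈ 202°).

19.3°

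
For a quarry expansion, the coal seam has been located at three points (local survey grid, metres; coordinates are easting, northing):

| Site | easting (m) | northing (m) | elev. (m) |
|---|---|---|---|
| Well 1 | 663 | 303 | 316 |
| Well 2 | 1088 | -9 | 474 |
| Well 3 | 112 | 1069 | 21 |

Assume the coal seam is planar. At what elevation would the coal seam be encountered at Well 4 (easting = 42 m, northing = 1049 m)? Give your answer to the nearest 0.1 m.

Two edge vectors: Well 1→Well 2 = (425, -312, 158), Well 1→Well 3 = (-551, 766, -295).
Normal n = (Well 1→Well 2) × (Well 1→Well 3) = (-28988, 38317, 153638).
So ∂z/∂easting = −n_x/n_z = 0.188677 and ∂z/∂northing = −n_y/n_z = −0.249398.
Intercept c from Well 1: 316 − 125.09 + 75.57 = 266.47.
At (42, 1049): z = 7.9 − 261.6 + 266.47 = 12.8 m.

12.8 m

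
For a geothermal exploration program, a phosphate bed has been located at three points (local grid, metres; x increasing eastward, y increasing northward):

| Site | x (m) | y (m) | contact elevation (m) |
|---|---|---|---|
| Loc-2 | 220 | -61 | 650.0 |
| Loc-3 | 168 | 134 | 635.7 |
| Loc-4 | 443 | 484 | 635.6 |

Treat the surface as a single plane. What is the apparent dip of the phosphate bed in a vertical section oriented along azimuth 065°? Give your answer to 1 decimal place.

2.3°

Two edge vectors: Loc-2→Loc-3 = (-52, 195, -14.3), Loc-2→Loc-4 = (223, 545, -14.4).
Normal n = (Loc-2→Loc-3) × (Loc-2→Loc-4) = (4985.5, -3937.7, -71825).
So ∂z/∂x = −n_x/n_z = 0.06941 and ∂z/∂y = −n_y/n_z = −0.05482.
Unit vector along 065° is (sin 65°, cos 65°) = (0.9063, 0.4226).
Slope in that direction = a·(0.9063) + b·(0.4226) = 0.03974.
Apparent dip = arctan|0.03974| = 2.3° (true dip is 5.1°, so apparent ≤ true as expected).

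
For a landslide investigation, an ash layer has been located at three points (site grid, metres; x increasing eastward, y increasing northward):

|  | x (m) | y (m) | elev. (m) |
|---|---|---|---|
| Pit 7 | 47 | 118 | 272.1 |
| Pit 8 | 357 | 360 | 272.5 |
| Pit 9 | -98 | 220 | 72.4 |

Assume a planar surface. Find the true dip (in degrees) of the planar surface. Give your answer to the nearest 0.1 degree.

Two edge vectors: Pit 7→Pit 8 = (310, 242, 0.4), Pit 7→Pit 9 = (-145, 102, -199.7).
Normal n = (Pit 7→Pit 8) × (Pit 7→Pit 9) = (-48368.2, 61849, 66710).
So ∂z/∂x = −n_x/n_z = 0.72505 and ∂z/∂y = −n_y/n_z = −0.92713.
Gradient magnitude |∇z| = √(a² + b²) = √(0.52570 + 0.85957) = 1.17698.
True dip = arctan(1.17698) = 49.6°, dipping toward NW (azimuth ≈ 322°).

49.6°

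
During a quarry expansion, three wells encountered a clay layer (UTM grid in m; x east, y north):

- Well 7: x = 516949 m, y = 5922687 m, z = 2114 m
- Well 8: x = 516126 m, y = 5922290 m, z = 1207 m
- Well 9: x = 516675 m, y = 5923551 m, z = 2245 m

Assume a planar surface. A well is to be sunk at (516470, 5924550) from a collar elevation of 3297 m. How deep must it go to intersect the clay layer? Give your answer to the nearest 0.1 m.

800.7 m

Let the plane be z = a·x + b·y + c.
Well 8−Well 7: −823a − 397b = −907;  Well 9−Well 7: −274a + 864b = 131.
Solving gives a = 0.892408367, b = 0.434629505.
Then c = 2114 − a·516949 − b·5922687 = −3033390.13.
At (516470, 5924550): z_contact = 460902.15 + 2574984.24 − 3033390.13 = 2496.25 m.
Depth below ground = 3297 − 2496.25 = 800.7 m.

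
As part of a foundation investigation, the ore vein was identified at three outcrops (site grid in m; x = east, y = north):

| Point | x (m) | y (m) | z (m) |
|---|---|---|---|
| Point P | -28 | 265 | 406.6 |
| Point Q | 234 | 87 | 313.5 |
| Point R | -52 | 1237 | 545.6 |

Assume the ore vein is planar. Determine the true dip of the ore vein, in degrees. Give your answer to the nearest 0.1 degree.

16.5°

Two edge vectors: Point P→Point Q = (262, -178, -93.1), Point P→Point R = (-24, 972, 139).
Normal n = (Point P→Point Q) × (Point P→Point R) = (65751.2, -34183.6, 250392).
So ∂z/∂x = −n_x/n_z = −0.26259 and ∂z/∂y = −n_y/n_z = 0.13652.
Gradient magnitude |∇z| = √(a² + b²) = √(0.06896 + 0.01864) = 0.29596.
True dip = arctan(0.29596) = 16.5°, dipping toward ESE (azimuth ≈ 117°).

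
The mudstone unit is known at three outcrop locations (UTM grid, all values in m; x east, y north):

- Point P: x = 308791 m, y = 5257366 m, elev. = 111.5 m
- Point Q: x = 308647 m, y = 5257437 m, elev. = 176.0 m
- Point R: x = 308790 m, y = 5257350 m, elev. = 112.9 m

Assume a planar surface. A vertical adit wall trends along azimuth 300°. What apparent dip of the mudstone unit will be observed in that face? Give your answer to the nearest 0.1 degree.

Two edge vectors: Point P→Point Q = (-144, 71, 64.5), Point P→Point R = (-1, -16, 1.4).
Normal n = (Point P→Point Q) × (Point P→Point R) = (1131.4, 137.1, 2375).
So ∂z/∂x = −n_x/n_z = −0.47638 and ∂z/∂y = −n_y/n_z = −0.05773.
Unit vector along 300° is (sin 300°, cos 300°) = (-0.8660, 0.5000).
Slope in that direction = a·(-0.8660) + b·(0.5000) = 0.38369.
Apparent dip = arctan|0.38369| = 21.0° (true dip is 25.6°, so apparent ≤ true as expected).

21.0°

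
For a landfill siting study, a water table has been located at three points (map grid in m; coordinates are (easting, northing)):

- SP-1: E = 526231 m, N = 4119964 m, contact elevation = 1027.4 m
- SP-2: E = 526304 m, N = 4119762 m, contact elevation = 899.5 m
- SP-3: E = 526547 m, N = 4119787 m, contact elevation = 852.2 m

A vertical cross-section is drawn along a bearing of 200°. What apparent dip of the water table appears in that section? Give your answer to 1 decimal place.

23.0°

Two edge vectors: SP-1→SP-2 = (73, -202, -127.9), SP-1→SP-3 = (316, -177, -175.2).
Normal n = (SP-1→SP-2) × (SP-1→SP-3) = (12752.1, -27626.8, 50911).
So ∂z/∂E = −n_x/n_z = −0.25048 and ∂z/∂N = −n_y/n_z = 0.54265.
Unit vector along 200° is (sin 200°, cos 200°) = (-0.3420, -0.9397).
Slope in that direction = a·(-0.3420) + b·(-0.9397) = −0.42425.
Apparent dip = arctan|0.42425| = 23.0° (true dip is 30.9°, so apparent ≤ true as expected).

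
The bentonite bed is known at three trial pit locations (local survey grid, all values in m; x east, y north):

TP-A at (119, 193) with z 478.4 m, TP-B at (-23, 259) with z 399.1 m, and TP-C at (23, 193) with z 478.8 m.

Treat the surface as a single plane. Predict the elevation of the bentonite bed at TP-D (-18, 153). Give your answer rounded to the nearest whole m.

Two edge vectors: TP-A→TP-B = (-142, 66, -79.3), TP-A→TP-C = (-96, 0, 0.4).
Normal n = (TP-A→TP-B) × (TP-A→TP-C) = (26.4, 7669.6, 6336).
So ∂z/∂x = −n_x/n_z = −0.00417 and ∂z/∂y = −n_y/n_z = −1.21048.
Intercept c from TP-A: 478.4 + 0.50 + 233.62 = 712.52.
At (-18, 153): z = 0.1 − 185.2 + 712.52 = 527.4 m.

527 m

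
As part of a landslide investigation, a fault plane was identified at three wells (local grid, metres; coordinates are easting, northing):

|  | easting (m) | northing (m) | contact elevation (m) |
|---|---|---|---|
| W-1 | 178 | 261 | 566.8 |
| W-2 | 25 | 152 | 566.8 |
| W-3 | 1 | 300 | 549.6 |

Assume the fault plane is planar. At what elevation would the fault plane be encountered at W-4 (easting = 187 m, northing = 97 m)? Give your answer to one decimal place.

584.6 m

Let the plane be z = a·easting + b·northing + c.
W-2−W-1: −153a − 109b = 0;  W-3−W-1: −177a + 39b = −17.2.
Solving gives a = 0.07422, b = −0.10418.
Then c = 566.8 − a·178 − b·261 = 580.78.
At (187, 97): z = 13.9 − 10.1 + 580.78 = 584.6 m.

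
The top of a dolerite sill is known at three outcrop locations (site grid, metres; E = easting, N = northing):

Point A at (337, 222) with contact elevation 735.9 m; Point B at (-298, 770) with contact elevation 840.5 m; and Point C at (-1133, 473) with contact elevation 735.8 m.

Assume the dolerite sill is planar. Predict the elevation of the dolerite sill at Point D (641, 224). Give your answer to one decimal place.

748.8 m

Let the plane be z = a·E + b·N + c.
Point B−Point A: −635a + 548b = 104.6;  Point C−Point A: −1470a + 251b = −0.1.
Solving gives a = 0.040716, b = 0.238055.
Then c = 735.9 − a·337 − b·222 = 669.33.
At (641, 224): z = 26.1 + 53.3 + 669.33 = 748.8 m.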